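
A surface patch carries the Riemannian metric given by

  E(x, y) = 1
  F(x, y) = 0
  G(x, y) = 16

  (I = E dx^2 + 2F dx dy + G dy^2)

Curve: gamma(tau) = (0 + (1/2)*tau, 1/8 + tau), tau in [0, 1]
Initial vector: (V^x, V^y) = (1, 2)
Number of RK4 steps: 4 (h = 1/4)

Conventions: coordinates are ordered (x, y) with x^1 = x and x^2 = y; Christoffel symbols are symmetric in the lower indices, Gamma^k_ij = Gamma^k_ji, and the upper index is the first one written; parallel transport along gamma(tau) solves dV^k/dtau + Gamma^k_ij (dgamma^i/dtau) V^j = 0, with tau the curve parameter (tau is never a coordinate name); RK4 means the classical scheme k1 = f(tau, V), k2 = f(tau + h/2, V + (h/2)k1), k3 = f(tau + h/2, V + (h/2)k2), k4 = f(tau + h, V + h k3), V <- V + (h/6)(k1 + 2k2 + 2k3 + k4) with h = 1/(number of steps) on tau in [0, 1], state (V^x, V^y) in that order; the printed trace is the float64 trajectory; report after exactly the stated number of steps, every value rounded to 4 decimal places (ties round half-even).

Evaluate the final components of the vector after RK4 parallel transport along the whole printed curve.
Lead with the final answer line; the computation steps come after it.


Answer: V^x = 1.0000, V^y = 2.0000

gamma'(tau) = (1/2, 1); f(tau, V)^k = -Gamma^k_ij(gamma(tau)) gamma'^i(tau) V^j; h = 1/4; intermediate values shown to 6 dp
curve data and Christoffel symbols at the stage parameters:
  tau = 0.000000: gamma = (0.000000, 0.125000), gamma' = (0.500000, 1.000000); Gamma_xxx = 0.000000, Gamma_xxy = 0.000000, Gamma_xyy = 0.000000, Gamma_yxx = 0.000000, Gamma_yxy = 0.000000, Gamma_yyy = 0.000000
  tau = 0.125000: gamma = (0.062500, 0.250000), gamma' = (0.500000, 1.000000); Gamma_xxx = 0.000000, Gamma_xxy = 0.000000, Gamma_xyy = 0.000000, Gamma_yxx = 0.000000, Gamma_yxy = 0.000000, Gamma_yyy = 0.000000
  tau = 0.250000: gamma = (0.125000, 0.375000), gamma' = (0.500000, 1.000000); Gamma_xxx = 0.000000, Gamma_xxy = 0.000000, Gamma_xyy = 0.000000, Gamma_yxx = 0.000000, Gamma_yxy = 0.000000, Gamma_yyy = 0.000000
  tau = 0.375000: gamma = (0.187500, 0.500000), gamma' = (0.500000, 1.000000); Gamma_xxx = 0.000000, Gamma_xxy = 0.000000, Gamma_xyy = 0.000000, Gamma_yxx = 0.000000, Gamma_yxy = 0.000000, Gamma_yyy = 0.000000
  tau = 0.500000: gamma = (0.250000, 0.625000), gamma' = (0.500000, 1.000000); Gamma_xxx = 0.000000, Gamma_xxy = 0.000000, Gamma_xyy = 0.000000, Gamma_yxx = 0.000000, Gamma_yxy = 0.000000, Gamma_yyy = 0.000000
  tau = 0.625000: gamma = (0.312500, 0.750000), gamma' = (0.500000, 1.000000); Gamma_xxx = 0.000000, Gamma_xxy = 0.000000, Gamma_xyy = 0.000000, Gamma_yxx = 0.000000, Gamma_yxy = 0.000000, Gamma_yyy = 0.000000
  tau = 0.750000: gamma = (0.375000, 0.875000), gamma' = (0.500000, 1.000000); Gamma_xxx = 0.000000, Gamma_xxy = 0.000000, Gamma_xyy = 0.000000, Gamma_yxx = 0.000000, Gamma_yxy = 0.000000, Gamma_yyy = 0.000000
  tau = 0.875000: gamma = (0.437500, 1.000000), gamma' = (0.500000, 1.000000); Gamma_xxx = 0.000000, Gamma_xxy = 0.000000, Gamma_xyy = 0.000000, Gamma_yxx = 0.000000, Gamma_yxy = 0.000000, Gamma_yyy = 0.000000
  tau = 1.000000: gamma = (0.500000, 1.125000), gamma' = (0.500000, 1.000000); Gamma_xxx = 0.000000, Gamma_xxy = 0.000000, Gamma_xyy = 0.000000, Gamma_yxx = 0.000000, Gamma_yxy = 0.000000, Gamma_yyy = 0.000000
step 0: V^x = 1.0000, V^y = 2.0000
step 1: k1 = (0.000000, 0.000000), k2 = (0.000000, 0.000000), k3 = (0.000000, 0.000000), k4 = (0.000000, 0.000000); V <- V + (h/6)(k1 + 2k2 + 2k3 + k4): V^x = 1.0000, V^y = 2.0000
step 2: k1 = (0.000000, 0.000000), k2 = (0.000000, 0.000000), k3 = (0.000000, 0.000000), k4 = (0.000000, 0.000000); V <- V + (h/6)(k1 + 2k2 + 2k3 + k4): V^x = 1.0000, V^y = 2.0000
step 3: k1 = (0.000000, 0.000000), k2 = (0.000000, 0.000000), k3 = (0.000000, 0.000000), k4 = (0.000000, 0.000000); V <- V + (h/6)(k1 + 2k2 + 2k3 + k4): V^x = 1.0000, V^y = 2.0000
step 4: k1 = (0.000000, 0.000000), k2 = (0.000000, 0.000000), k3 = (0.000000, 0.000000), k4 = (0.000000, 0.000000); V <- V + (h/6)(k1 + 2k2 + 2k3 + k4): V^x = 1.0000, V^y = 2.0000


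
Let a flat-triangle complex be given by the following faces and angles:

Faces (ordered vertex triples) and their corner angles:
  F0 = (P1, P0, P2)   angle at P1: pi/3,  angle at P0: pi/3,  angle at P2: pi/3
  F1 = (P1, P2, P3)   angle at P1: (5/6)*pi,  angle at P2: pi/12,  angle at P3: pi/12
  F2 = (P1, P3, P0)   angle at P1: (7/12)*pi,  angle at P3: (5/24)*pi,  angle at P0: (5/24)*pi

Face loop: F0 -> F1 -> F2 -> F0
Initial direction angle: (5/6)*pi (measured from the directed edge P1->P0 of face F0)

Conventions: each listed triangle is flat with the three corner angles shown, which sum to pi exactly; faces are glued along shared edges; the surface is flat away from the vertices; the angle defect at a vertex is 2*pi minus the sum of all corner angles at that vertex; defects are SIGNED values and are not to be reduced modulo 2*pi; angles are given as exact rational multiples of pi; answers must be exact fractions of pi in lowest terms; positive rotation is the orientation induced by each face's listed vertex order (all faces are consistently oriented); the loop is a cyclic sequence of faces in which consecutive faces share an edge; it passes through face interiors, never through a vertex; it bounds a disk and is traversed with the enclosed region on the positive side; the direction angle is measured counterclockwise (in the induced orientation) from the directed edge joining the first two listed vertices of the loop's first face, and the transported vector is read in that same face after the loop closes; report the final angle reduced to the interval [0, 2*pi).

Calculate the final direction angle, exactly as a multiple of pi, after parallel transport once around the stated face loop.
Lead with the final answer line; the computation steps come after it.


Answer: final direction angle = (13/12)*pi

enclosed vertex P1: corner angles sum to (7/4)*pi, defect = 2*pi - (7/4)*pi = pi/4
the rotation equals the total enclosed defect, so the final angle is initial + defects (mod 2*pi)
final angle = (5/6)*pi + pi/4 = (13/12)*pi (mod 2*pi)


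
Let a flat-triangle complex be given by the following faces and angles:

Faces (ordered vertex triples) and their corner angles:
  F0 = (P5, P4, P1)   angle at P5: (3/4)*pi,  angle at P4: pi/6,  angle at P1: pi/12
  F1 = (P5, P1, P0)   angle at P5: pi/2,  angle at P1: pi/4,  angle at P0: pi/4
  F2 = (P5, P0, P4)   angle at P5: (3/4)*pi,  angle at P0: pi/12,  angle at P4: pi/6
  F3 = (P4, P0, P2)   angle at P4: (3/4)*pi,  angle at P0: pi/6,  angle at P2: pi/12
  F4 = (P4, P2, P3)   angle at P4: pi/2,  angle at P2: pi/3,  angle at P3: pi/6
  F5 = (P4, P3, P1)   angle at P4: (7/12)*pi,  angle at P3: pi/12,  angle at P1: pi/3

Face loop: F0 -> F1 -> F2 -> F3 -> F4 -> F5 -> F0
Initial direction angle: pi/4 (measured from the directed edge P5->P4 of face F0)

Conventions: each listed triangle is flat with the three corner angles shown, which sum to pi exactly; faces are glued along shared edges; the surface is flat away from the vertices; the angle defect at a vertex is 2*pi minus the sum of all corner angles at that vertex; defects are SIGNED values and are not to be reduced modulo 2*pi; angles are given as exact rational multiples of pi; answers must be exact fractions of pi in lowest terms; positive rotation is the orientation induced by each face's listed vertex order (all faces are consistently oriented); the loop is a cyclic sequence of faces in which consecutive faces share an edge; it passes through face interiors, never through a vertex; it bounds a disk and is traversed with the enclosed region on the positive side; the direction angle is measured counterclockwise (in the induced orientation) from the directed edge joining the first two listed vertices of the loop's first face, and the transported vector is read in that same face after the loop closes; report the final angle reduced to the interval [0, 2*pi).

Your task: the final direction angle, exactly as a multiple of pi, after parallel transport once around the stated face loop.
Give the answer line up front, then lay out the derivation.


Answer: final direction angle = pi/12

enclosed vertex P4: corner angles sum to (13/6)*pi, defect = 2*pi - (13/6)*pi = -pi/6
enclosed vertex P5: corner angles sum to 2*pi, defect = 2*pi - 2*pi = 0
the final direction is the initial angle plus the enclosed defects, taken mod 2*pi in the induced orientation
final angle = pi/4 - pi/6 = pi/12 (mod 2*pi)


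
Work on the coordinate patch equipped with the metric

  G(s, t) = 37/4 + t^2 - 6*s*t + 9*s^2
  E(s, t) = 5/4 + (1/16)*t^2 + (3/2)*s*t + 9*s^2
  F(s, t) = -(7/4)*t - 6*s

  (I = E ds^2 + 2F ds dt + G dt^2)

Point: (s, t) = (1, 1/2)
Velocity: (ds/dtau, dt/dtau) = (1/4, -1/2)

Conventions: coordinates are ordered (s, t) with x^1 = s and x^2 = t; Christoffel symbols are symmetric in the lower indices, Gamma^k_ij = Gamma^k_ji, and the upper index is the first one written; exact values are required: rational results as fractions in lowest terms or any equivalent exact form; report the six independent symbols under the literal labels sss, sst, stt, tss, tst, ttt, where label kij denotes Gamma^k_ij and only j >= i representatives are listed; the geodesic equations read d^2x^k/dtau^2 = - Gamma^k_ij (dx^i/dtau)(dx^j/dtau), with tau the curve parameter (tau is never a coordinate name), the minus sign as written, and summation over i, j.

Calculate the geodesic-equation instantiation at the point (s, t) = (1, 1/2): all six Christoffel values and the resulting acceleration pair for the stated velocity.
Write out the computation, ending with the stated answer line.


E = 705/64, F = -55/8, G = 31/2 at the point
E_s = 75/4, E_t = 25/16, F_s = -6, F_t = -7/4, G_s = 15, G_t = -5
EG - F^2 = 15805/128;  g^inv = (128/15805) * [[31/2, 55/8], [55/8, 705/64]]
first-kind symbols [ij,l] = (1/2)(d_i g_jl + d_j g_il - d_l g_ij): [ss,s] = E_s/2 = 75/8, [ss,t] = F_s - E_t/2 = -217/32, [st,s] = E_t/2 = 25/32, [st,t] = G_s/2 = 15/2, [tt,s] = F_t - G_s/2 = -37/4, [tt,t] = G_t/2 = -5/2
Gamma^s_ij = (G*[ij,s] - F*[ij,t])/(EG - F^2), Gamma^t_ij = (E*[ij,t] - F*[ij,s])/(EG - F^2)
Gamma_sss = 5053/6322, Gamma_sst = 1630/3161, Gamma_stt = -20552/15805, Gamma_tss = -4197/50576, Gamma_tst = 4505/6322, Gamma_ttt = -2333/3161
d^2s/dtau^2 = -(Gamma_sss*(1/4)^2 + 2*Gamma_sst*(1/4)*(-1/2) + Gamma_stt*(-1/2)^2) = 204351/505760
d^2t/dtau^2 = -(Gamma_tss*(1/4)^2 + 2*Gamma_tst*(1/4)*(-1/2) + Gamma_ttt*(-1/2)^2) = 297669/809216

Answer: Gamma_sss = 5053/6322, Gamma_sst = 1630/3161, Gamma_stt = -20552/15805, Gamma_tss = -4197/50576, Gamma_tst = 4505/6322, Gamma_ttt = -2333/3161; accelerations (d^2s/dtau^2, d^2t/dtau^2) = (204351/505760, 297669/809216)


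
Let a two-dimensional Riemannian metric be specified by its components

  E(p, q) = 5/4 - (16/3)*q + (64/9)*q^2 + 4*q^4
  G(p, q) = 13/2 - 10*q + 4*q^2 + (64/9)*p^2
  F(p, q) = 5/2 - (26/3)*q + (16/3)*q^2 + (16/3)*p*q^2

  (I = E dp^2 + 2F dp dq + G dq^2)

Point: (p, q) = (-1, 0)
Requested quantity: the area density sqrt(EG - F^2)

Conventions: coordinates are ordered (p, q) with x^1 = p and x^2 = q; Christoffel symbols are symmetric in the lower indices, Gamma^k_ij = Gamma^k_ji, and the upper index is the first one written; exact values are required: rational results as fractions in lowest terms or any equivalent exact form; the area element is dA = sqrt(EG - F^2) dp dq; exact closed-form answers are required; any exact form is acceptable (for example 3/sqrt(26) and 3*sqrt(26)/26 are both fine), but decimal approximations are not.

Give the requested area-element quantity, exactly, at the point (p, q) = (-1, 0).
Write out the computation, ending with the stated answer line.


E = 5/4, F = 5/2, G = 245/18; EG - F^2 = 775/72

Answer: sqrt(EG - F^2) = 5*sqrt(62)/12


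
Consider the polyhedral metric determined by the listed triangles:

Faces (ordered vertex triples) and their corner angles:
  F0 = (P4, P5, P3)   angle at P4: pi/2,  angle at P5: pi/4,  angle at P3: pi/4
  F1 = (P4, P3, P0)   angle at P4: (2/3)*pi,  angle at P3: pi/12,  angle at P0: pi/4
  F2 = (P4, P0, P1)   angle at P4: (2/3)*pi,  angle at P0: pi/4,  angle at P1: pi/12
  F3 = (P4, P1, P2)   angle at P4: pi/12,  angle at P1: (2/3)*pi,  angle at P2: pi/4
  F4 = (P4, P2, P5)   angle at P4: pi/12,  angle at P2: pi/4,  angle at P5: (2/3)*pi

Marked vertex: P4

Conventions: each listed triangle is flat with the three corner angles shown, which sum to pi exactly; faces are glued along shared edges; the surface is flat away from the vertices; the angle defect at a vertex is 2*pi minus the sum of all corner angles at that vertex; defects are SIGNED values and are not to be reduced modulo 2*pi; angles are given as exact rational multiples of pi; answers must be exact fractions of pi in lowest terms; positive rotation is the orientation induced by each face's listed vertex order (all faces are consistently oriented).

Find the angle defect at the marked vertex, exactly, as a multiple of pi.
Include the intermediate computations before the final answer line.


Sum of corner angles at P4: 2*pi
defect = 2*pi - 2*pi

Answer: defect(P4) = 0


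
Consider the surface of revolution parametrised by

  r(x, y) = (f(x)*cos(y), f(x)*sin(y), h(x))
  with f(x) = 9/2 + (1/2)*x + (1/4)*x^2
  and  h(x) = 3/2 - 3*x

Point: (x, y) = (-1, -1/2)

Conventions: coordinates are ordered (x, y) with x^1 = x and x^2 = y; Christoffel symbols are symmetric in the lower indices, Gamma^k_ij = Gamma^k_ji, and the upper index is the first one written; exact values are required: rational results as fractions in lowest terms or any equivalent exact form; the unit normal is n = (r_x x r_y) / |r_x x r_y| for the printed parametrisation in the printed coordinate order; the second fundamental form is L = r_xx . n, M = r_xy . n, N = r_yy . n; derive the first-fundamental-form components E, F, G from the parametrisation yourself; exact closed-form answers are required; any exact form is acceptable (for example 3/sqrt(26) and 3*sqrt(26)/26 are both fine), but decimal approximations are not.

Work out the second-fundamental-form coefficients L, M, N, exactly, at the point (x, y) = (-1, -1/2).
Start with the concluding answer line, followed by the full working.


Answer: L = 1/2, M = 0, N = -17/4

f = 17/4, f' = 0, f'' = 1/2, h' = -3, h'' = 0
E = 9, F = 0, G = 289/16; answer radicand W^2 = 9
unnormalised second-form numerators: l = 3/2, m = 0, n = -51/4; L = l/sqrt(9), and similarly M = m/sqrt(W^2), N = n/sqrt(W^2)


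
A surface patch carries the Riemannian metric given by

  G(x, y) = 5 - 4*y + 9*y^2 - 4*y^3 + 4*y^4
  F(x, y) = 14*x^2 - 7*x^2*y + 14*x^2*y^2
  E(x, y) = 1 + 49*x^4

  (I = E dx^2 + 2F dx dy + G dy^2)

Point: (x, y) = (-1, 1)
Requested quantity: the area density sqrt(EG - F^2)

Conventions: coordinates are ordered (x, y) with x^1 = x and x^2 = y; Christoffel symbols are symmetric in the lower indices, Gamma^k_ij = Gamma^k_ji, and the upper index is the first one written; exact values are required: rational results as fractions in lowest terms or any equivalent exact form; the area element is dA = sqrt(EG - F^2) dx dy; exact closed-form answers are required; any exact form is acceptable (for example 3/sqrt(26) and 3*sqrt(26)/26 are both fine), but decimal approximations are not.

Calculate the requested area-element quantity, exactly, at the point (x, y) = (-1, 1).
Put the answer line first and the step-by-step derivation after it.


Answer: sqrt(EG - F^2) = sqrt(59)

E = 50, F = 21, G = 10; EG - F^2 = 59


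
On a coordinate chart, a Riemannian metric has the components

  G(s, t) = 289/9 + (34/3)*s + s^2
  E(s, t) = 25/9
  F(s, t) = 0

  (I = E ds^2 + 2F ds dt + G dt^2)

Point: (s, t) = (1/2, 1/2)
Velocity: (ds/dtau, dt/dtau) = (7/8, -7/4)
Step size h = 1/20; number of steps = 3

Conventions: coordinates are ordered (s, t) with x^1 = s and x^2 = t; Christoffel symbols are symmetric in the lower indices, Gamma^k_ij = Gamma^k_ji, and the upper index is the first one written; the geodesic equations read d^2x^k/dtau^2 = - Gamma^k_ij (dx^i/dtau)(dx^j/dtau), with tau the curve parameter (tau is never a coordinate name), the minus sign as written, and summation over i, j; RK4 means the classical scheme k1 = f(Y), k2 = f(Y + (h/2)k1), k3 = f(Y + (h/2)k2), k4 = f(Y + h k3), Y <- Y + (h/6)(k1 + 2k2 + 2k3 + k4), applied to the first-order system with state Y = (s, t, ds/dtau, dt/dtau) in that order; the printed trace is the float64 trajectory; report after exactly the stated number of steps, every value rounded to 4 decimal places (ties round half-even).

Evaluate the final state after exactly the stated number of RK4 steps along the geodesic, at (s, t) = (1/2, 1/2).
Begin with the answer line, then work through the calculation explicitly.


Answer: s = 0.7057, t = 0.2450, ds/dtau = 1.8517, dt/dtau = -1.6388

f(Y) = (ds/dtau, dt/dtau, -Gamma^s_ij Y'^i Y'^j, -Gamma^t_ij Y'^i Y'^j) with the Gammas evaluated at the stage position; h = 0.050000; intermediate values shown to 6 dp
step 0: s = 0.5000, t = 0.5000, ds/dtau = 0.8750, dt/dtau = -1.7500
step 1:
  k1: at (s, t) = (0.500000, 0.500000), (ds/dtau, dt/dtau) = (0.875000, -1.750000); Gamma_sss = 0.000000, Gamma_sst = 0.000000, Gamma_stt = -2.220000, Gamma_tss = 0.000000, Gamma_tst = 0.162162, Gamma_ttt = 0.000000; k1 = (0.875000, -1.750000, 6.798750, 0.496622)
  k2: at (s, t) = (0.521875, 0.456250), (ds/dtau, dt/dtau) = (1.044969, -1.737584); Gamma_sss = 0.000000, Gamma_sst = 0.000000, Gamma_stt = -2.227875, Gamma_tss = 0.000000, Gamma_tst = 0.161589, Gamma_ttt = 0.000000; k2 = (1.044969, -1.737584, 6.726400, 0.586801)
  k3: at (s, t) = (0.526124, 0.456560), (ds/dtau, dt/dtau) = (1.043160, -1.735330); Gamma_sss = 0.000000, Gamma_sst = 0.000000, Gamma_stt = -2.229405, Gamma_tss = 0.000000, Gamma_tst = 0.161478, Gamma_ttt = 0.000000; k3 = (1.043160, -1.735330, 6.713563, 0.584624)
  k4: at (s, t) = (0.552158, 0.413234), (ds/dtau, dt/dtau) = (1.210678, -1.720769); Gamma_sss = 0.000000, Gamma_sst = 0.000000, Gamma_stt = -2.238777, Gamma_tss = 0.000000, Gamma_tst = 0.160802, Gamma_ttt = 0.000000; k4 = (1.210678, -1.720769, 6.629120, 0.669997)
  Y <- Y + (h/6)(k1 + 2k2 + 2k3 + k4): s = 0.5522, t = 0.4132, ds/dtau = 1.2109, dt/dtau = -1.7208
step 2:
  k1: at (s, t) = (0.552183, 0.413195), (ds/dtau, dt/dtau) = (1.210898, -1.720754); Gamma_sss = 0.000000, Gamma_sst = 0.000000, Gamma_stt = -2.238786, Gamma_tss = 0.000000, Gamma_tst = 0.160801, Gamma_ttt = 0.000000; k1 = (1.210898, -1.720754, 6.629035, 0.670111)
  k2: at (s, t) = (0.582455, 0.370176), (ds/dtau, dt/dtau) = (1.376624, -1.704002); Gamma_sss = 0.000000, Gamma_sst = 0.000000, Gamma_stt = -2.249684, Gamma_tss = 0.000000, Gamma_tst = 0.160022, Gamma_ttt = 0.000000; k2 = (1.376624, -1.704002, 6.532231, 0.750752)
  k3: at (s, t) = (0.586598, 0.370595), (ds/dtau, dt/dtau) = (1.374204, -1.701986); Gamma_sss = 0.000000, Gamma_sst = 0.000000, Gamma_stt = -2.251175, Gamma_tss = 0.000000, Gamma_tst = 0.159916, Gamma_ttt = 0.000000; k3 = (1.374204, -1.701986, 6.521104, 0.748049)
  k4: at (s, t) = (0.620893, 0.328096), (ds/dtau, dt/dtau) = (1.536953, -1.683352); Gamma_sss = 0.000000, Gamma_sst = 0.000000, Gamma_stt = -2.263521, Gamma_tss = 0.000000, Gamma_tst = 0.159044, Gamma_ttt = 0.000000; k4 = (1.536953, -1.683352, 6.414082, 0.822969)
  Y <- Y + (h/6)(k1 + 2k2 + 2k3 + k4): s = 0.6209, t = 0.3281, ds/dtau = 1.5371, dt/dtau = -1.6833
step 3:
  k1: at (s, t) = (0.620929, 0.328061), (ds/dtau, dt/dtau) = (1.537147, -1.683332); Gamma_sss = 0.000000, Gamma_sst = 0.000000, Gamma_stt = -2.263534, Gamma_tss = 0.000000, Gamma_tst = 0.159043, Gamma_ttt = 0.000000; k1 = (1.537147, -1.683332, 6.413966, 0.823058)
  k2: at (s, t) = (0.659357, 0.285978), (ds/dtau, dt/dtau) = (1.697496, -1.662756); Gamma_sss = 0.000000, Gamma_sst = 0.000000, Gamma_stt = -2.277369, Gamma_tss = 0.000000, Gamma_tst = 0.158077, Gamma_ttt = 0.000000; k2 = (1.697496, -1.662756, 6.296369, 0.892352)
  k3: at (s, t) = (0.663366, 0.286492), (ds/dtau, dt/dtau) = (1.694556, -1.661023); Gamma_sss = 0.000000, Gamma_sst = 0.000000, Gamma_stt = -2.278812, Gamma_tss = 0.000000, Gamma_tst = 0.157977, Gamma_ttt = 0.000000; k3 = (1.694556, -1.661023, 6.287238, 0.889315)
  k4: at (s, t) = (0.705656, 0.245010), (ds/dtau, dt/dtau) = (1.851508, -1.638866); Gamma_sss = 0.000000, Gamma_sst = 0.000000, Gamma_stt = -2.294036, Gamma_tss = 0.000000, Gamma_tst = 0.156929, Gamma_ttt = 0.000000; k4 = (1.851508, -1.638866, 6.161513, 0.952361)
  Y <- Y + (h/6)(k1 + 2k2 + 2k3 + k4): s = 0.7057, t = 0.2450, ds/dtau = 1.8517, dt/dtau = -1.6388


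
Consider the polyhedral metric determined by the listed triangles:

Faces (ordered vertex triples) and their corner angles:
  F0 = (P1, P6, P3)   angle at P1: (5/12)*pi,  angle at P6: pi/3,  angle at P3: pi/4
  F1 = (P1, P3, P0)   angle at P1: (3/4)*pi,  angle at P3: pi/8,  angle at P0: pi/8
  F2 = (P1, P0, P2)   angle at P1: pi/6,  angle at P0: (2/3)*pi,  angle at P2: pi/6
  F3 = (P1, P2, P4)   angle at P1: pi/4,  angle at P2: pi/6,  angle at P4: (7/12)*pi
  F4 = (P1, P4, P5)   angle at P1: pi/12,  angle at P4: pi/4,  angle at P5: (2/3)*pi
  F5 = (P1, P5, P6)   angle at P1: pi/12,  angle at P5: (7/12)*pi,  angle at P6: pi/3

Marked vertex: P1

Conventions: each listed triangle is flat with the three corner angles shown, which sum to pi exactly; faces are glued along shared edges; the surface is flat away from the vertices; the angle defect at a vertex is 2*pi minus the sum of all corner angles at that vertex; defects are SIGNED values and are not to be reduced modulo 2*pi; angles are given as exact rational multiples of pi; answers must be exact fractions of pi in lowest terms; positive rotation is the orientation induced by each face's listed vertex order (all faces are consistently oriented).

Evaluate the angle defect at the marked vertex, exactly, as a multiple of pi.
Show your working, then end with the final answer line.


Sum of corner angles at P1: (7/4)*pi
defect = 2*pi - (7/4)*pi

Answer: defect(P1) = pi/4


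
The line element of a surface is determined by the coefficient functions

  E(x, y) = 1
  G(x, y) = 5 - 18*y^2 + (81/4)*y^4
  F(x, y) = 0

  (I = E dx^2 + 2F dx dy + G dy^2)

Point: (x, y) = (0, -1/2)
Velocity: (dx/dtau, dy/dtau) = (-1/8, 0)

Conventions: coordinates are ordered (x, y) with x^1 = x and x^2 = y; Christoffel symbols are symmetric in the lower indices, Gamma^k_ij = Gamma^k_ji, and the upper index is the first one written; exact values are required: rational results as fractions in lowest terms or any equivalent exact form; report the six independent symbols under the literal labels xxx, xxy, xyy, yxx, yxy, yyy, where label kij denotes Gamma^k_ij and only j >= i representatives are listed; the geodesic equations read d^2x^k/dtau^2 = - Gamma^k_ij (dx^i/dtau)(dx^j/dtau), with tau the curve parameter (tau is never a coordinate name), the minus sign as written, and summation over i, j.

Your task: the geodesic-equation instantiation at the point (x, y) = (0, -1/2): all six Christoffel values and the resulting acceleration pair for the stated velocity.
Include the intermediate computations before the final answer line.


E = 1, F = 0, G = 113/64 at the point
E_x = 0, E_y = 0, F_x = 0, F_y = 0, G_x = 0, G_y = 63/8
EG - F^2 = 113/64;  g^inv = (64/113) * [[113/64, 0], [0, 1]]
first-kind symbols [ij,l] = (1/2)(d_i g_jl + d_j g_il - d_l g_ij): [xx,x] = E_x/2 = 0, [xx,y] = F_x - E_y/2 = 0, [xy,x] = E_y/2 = 0, [xy,y] = G_x/2 = 0, [yy,x] = F_y - G_x/2 = 0, [yy,y] = G_y/2 = 63/16
Gamma^x_ij = (G*[ij,x] - F*[ij,y])/(EG - F^2), Gamma^y_ij = (E*[ij,y] - F*[ij,x])/(EG - F^2)
Gamma_xxx = 0, Gamma_xxy = 0, Gamma_xyy = 0, Gamma_yxx = 0, Gamma_yxy = 0, Gamma_yyy = 252/113
d^2x/dtau^2 = -(Gamma_xxx*(-1/8)^2 + 2*Gamma_xxy*(-1/8)*(0) + Gamma_xyy*(0)^2) = 0
d^2y/dtau^2 = -(Gamma_yxx*(-1/8)^2 + 2*Gamma_yxy*(-1/8)*(0) + Gamma_yyy*(0)^2) = 0

Answer: Gamma_xxx = 0, Gamma_xxy = 0, Gamma_xyy = 0, Gamma_yxx = 0, Gamma_yxy = 0, Gamma_yyy = 252/113; accelerations (d^2x/dtau^2, d^2y/dtau^2) = (0, 0)


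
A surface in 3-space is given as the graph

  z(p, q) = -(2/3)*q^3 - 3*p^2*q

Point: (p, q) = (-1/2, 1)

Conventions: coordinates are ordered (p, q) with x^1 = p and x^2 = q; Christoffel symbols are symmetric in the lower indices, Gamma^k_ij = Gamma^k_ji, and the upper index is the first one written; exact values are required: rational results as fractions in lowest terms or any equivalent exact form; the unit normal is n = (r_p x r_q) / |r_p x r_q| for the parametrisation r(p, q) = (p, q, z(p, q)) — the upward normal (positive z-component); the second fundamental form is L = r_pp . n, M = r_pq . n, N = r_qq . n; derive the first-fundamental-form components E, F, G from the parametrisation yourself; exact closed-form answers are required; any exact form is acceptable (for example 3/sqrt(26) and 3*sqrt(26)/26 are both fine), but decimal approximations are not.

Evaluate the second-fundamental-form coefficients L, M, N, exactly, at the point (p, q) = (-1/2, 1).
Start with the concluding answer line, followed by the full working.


Answer: L = -24*sqrt(281)/281, M = 12*sqrt(281)/281, N = -16*sqrt(281)/281

z_p = 3, z_q = -11/4, z_pp = -6, z_pq = 3, z_qq = -4
E = 10, F = -33/4, G = 137/16; answer radicand W^2 = 281/16
unnormalised second-form numerators: l = -6, m = 3, n = -4; L = l/sqrt(281/16), and similarly M = m/sqrt(W^2), N = n/sqrt(W^2)


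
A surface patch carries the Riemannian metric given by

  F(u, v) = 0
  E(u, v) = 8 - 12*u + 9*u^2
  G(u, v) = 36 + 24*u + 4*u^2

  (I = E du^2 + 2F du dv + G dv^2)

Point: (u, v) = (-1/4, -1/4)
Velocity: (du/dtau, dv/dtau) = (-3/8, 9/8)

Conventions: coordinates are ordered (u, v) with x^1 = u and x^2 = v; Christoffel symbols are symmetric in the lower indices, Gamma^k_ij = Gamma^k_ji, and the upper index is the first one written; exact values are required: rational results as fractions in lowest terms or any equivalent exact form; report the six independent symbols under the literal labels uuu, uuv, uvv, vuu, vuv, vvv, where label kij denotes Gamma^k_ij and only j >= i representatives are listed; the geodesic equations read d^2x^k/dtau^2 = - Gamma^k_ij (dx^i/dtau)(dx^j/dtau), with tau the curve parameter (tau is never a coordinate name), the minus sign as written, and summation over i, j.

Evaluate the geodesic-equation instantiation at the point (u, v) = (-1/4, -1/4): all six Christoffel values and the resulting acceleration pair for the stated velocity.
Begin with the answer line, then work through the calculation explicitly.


Answer: Gamma_uuu = -132/185, Gamma_uuv = 0, Gamma_uvv = -176/185, Gamma_vuu = 0, Gamma_vuv = 4/11, Gamma_vvv = 0; accelerations (d^2u/dtau^2, d^2v/dtau^2) = (3861/2960, 27/88)

E = 185/16, F = 0, G = 121/4 at the point
E_u = -33/2, E_v = 0, F_u = 0, F_v = 0, G_u = 22, G_v = 0
EG - F^2 = 22385/64;  g^inv = (64/22385) * [[121/4, 0], [0, 185/16]]
first-kind symbols [ij,l] = (1/2)(d_i g_jl + d_j g_il - d_l g_ij): [uu,u] = E_u/2 = -33/4, [uu,v] = F_u - E_v/2 = 0, [uv,u] = E_v/2 = 0, [uv,v] = G_u/2 = 11, [vv,u] = F_v - G_u/2 = -11, [vv,v] = G_v/2 = 0
Gamma^u_ij = (G*[ij,u] - F*[ij,v])/(EG - F^2), Gamma^v_ij = (E*[ij,v] - F*[ij,u])/(EG - F^2)
Gamma_uuu = -132/185, Gamma_uuv = 0, Gamma_uvv = -176/185, Gamma_vuu = 0, Gamma_vuv = 4/11, Gamma_vvv = 0
d^2u/dtau^2 = -(Gamma_uuu*(-3/8)^2 + 2*Gamma_uuv*(-3/8)*(9/8) + Gamma_uvv*(9/8)^2) = 3861/2960
d^2v/dtau^2 = -(Gamma_vuu*(-3/8)^2 + 2*Gamma_vuv*(-3/8)*(9/8) + Gamma_vvv*(9/8)^2) = 27/88


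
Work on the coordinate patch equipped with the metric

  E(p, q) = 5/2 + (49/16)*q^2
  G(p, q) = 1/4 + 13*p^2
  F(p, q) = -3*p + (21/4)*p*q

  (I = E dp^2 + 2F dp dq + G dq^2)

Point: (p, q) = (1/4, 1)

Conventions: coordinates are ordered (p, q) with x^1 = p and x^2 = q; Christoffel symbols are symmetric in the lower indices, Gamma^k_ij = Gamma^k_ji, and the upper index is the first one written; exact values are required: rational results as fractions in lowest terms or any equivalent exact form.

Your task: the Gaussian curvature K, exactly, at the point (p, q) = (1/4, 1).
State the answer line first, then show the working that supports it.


Answer: K = -2125/32041

E = 89/16, F = 9/16, G = 17/16, EG - F^2 = 179/32 at the point
E_p = 0, E_q = 49/8, F_p = 9/4, F_q = 21/16, G_p = 13/2, G_q = 0
E_qq = 49/8, F_pq = 21/4, G_pp = 26
Apply the Brioschi formula K = (det M1 - det M2)/(EG - F^2)^2 over the derivative matrices of E, F, G.
M1 = [[-E_qq/2 + F_pq - G_pp/2, E_p/2, F_p - E_q/2], [F_q - G_p/2, E, F], [G_q/2, F, G]] = [[-173/16, 0, -13/16], [-31/16, 89/16, 9/16], [0, 9/16, 17/16]]; det M1 = -244109/4096
M2 = [[0, E_q/2, G_p/2], [E_q/2, E, F], [G_p/2, F, G]] = [[0, 49/16, 13/4], [49/16, 89/16, 9/16], [13/4, 9/16, 17/16]]; det M2 = -235609/4096
det M1 - det M2 = -2125/1024; K = -2125/1024 / (179/32)^2 = -2125/32041


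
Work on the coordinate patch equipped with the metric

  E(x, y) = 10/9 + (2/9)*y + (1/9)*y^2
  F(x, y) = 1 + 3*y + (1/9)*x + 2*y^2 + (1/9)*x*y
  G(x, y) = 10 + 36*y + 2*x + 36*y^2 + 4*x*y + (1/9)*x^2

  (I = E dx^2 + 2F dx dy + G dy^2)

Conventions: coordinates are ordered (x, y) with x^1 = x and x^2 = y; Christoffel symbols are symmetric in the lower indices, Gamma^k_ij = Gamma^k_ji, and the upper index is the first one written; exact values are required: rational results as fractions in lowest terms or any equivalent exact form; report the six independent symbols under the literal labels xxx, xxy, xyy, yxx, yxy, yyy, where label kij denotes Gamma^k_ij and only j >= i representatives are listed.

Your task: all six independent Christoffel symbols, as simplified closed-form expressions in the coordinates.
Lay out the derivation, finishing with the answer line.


E = 10/9 + (2/9)*y + (1/9)*y^2; F = 1 + 3*y + (1/9)*x + 2*y^2 + (1/9)*x*y; G = 10 + 36*y + 2*x + 36*y^2 + 4*x*y + (1/9)*x^2
Gamma^k_ij = (1/2) g^{kl} (d_i g_jl + d_j g_il - d_l g_ij), with g^inv = (1/(EG-F^2)) [[G, -F], [-F, E]]
first partials: E_x = 0, E_y = 2/9 + (2/9)*y, F_x = 1/9 + (1/9)*y, F_y = 3 + 4*y + (1/9)*x, G_x = 2 + 4*y + (2/9)*x, G_y = 36 + 72*y + 4*x
D = EG - F^2 = 91/9 + (326/9)*y + 2*x + (325/9)*y^2 + 4*x*y + (1/9)*x^2
expanded: Gamma^x_xx = (G E_x - 2F F_x + F E_y)/(2D), Gamma^x_xy = (G E_y - F G_x)/(2D), Gamma^x_yy = (2G F_y - G G_x - F G_y)/(2D), Gamma^y_xx = (2E F_x - E E_y - F E_x)/(2D), Gamma^y_xy = (E G_x - F E_y)/(2D), Gamma^y_yy = (E G_y - 2F F_y + F G_x)/(2D); substitute and cancel common factors

Answer: Gamma_xxx = 0, Gamma_xxy = (y + 1)/(x^2 + 36*x*y + 18*x + 325*y^2 + 326*y + 91), Gamma_xyy = (18*y + 18)/(x^2 + 36*x*y + 18*x + 325*y^2 + 326*y + 91), Gamma_yxx = 0, Gamma_yxy = (x + 18*y + 9)/(x^2 + 36*x*y + 18*x + 325*y^2 + 326*y + 91), Gamma_yyy = (18*x + 324*y + 162)/(x^2 + 36*x*y + 18*x + 325*y^2 + 326*y + 91)


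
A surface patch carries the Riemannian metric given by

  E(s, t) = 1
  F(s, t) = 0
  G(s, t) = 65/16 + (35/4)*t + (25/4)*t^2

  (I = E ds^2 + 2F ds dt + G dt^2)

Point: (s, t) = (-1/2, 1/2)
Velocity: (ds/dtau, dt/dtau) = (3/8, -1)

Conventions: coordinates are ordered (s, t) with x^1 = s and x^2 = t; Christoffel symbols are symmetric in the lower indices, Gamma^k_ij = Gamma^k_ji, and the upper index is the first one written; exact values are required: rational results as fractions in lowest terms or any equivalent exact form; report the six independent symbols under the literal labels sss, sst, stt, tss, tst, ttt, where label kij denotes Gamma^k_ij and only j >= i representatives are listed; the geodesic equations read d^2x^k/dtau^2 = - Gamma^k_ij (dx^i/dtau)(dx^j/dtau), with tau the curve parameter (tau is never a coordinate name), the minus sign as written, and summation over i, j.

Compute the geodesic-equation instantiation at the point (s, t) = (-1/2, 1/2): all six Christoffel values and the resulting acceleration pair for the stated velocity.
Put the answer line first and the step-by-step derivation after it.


Answer: Gamma_sss = 0, Gamma_sst = 0, Gamma_stt = 0, Gamma_tss = 0, Gamma_tst = 0, Gamma_ttt = 3/4; accelerations (d^2s/dtau^2, d^2t/dtau^2) = (0, -3/4)

E = 1, F = 0, G = 10 at the point
E_s = 0, E_t = 0, F_s = 0, F_t = 0, G_s = 0, G_t = 15
EG - F^2 = 10;  g^inv = (1/10) * [[10, 0], [0, 1]]
first-kind symbols [ij,l] = (1/2)(d_i g_jl + d_j g_il - d_l g_ij): [ss,s] = E_s/2 = 0, [ss,t] = F_s - E_t/2 = 0, [st,s] = E_t/2 = 0, [st,t] = G_s/2 = 0, [tt,s] = F_t - G_s/2 = 0, [tt,t] = G_t/2 = 15/2
Gamma^s_ij = (G*[ij,s] - F*[ij,t])/(EG - F^2), Gamma^t_ij = (E*[ij,t] - F*[ij,s])/(EG - F^2)
Gamma_sss = 0, Gamma_sst = 0, Gamma_stt = 0, Gamma_tss = 0, Gamma_tst = 0, Gamma_ttt = 3/4
d^2s/dtau^2 = -(Gamma_sss*(3/8)^2 + 2*Gamma_sst*(3/8)*(-1) + Gamma_stt*(-1)^2) = 0
d^2t/dtau^2 = -(Gamma_tss*(3/8)^2 + 2*Gamma_tst*(3/8)*(-1) + Gamma_ttt*(-1)^2) = -3/4


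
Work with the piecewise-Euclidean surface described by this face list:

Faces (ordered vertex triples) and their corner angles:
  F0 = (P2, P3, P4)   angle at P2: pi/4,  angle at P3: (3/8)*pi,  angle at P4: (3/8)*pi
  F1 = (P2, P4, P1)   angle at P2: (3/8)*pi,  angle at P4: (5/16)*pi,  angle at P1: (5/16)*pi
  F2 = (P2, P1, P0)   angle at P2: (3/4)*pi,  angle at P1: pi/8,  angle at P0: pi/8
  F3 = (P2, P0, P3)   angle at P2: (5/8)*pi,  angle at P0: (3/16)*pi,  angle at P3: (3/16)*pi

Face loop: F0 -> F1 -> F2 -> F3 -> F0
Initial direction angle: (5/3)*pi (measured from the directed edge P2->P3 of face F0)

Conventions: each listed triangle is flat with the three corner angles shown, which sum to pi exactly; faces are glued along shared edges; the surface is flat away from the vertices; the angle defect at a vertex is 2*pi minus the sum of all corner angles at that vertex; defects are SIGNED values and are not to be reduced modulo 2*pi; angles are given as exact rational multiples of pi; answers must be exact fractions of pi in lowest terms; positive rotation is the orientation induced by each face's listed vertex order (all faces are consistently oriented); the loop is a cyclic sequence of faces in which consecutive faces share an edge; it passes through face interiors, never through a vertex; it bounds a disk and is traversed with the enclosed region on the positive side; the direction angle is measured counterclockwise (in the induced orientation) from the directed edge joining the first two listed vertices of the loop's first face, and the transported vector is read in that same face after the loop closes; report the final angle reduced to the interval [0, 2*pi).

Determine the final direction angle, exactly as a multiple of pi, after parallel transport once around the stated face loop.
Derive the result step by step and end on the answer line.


enclosed vertex P2: corner angles sum to 2*pi, defect = 2*pi - 2*pi = 0
summing the enclosed defects onto the initial angle, mod 2*pi in the induced orientation:
final angle = (5/3)*pi + 0 = (5/3)*pi (mod 2*pi)

Answer: final direction angle = (5/3)*pi


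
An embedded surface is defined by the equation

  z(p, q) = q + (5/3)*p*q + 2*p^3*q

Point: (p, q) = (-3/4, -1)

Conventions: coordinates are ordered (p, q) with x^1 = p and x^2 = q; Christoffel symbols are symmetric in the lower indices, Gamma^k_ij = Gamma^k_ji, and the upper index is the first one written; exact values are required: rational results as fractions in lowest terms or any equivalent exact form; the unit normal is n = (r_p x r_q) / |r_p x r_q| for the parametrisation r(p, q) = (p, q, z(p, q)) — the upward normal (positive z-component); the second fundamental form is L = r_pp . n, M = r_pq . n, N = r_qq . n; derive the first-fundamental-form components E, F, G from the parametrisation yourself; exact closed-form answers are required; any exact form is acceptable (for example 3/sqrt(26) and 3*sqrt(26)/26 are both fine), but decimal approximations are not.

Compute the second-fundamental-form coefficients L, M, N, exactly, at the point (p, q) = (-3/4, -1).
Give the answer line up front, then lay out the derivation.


Answer: L = 864*sqrt(254497)/254497, M = 484*sqrt(254497)/254497, N = 0

z_p = -121/24, z_q = -35/32, z_pp = 9, z_pq = 121/24, z_qq = 0
E = 15217/576, F = 4235/768, G = 2249/1024; answer radicand W^2 = 254497/9216
unnormalised second-form numerators: l = 9, m = 121/24, n = 0; L = l/sqrt(254497/9216), and similarly M = m/sqrt(W^2), N = n/sqrt(W^2)


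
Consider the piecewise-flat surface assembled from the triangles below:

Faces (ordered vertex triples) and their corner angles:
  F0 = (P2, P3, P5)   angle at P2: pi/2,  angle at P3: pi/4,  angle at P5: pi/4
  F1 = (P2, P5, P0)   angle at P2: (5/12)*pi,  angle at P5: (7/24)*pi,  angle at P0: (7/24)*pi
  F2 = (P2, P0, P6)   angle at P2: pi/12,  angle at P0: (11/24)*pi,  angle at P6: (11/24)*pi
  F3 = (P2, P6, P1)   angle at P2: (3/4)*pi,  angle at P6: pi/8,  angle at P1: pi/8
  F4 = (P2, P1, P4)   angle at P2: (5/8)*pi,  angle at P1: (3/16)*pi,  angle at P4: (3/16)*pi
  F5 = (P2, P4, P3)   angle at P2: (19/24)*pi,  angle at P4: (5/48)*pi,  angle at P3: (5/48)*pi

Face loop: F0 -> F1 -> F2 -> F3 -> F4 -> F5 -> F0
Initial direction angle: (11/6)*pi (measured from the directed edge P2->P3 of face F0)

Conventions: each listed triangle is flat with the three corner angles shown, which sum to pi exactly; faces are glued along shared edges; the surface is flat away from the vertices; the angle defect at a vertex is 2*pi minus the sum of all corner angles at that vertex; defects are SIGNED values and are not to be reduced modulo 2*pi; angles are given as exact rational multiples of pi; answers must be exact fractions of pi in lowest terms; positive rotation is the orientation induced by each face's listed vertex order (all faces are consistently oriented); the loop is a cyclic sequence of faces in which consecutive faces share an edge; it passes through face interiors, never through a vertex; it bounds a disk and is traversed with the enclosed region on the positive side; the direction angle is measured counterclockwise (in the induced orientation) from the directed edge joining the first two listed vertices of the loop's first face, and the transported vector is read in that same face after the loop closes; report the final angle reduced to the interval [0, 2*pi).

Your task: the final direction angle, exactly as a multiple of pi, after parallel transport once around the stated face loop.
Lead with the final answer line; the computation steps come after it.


Answer: final direction angle = (2/3)*pi

enclosed vertex P2: corner angles sum to (19/6)*pi, defect = 2*pi - (19/6)*pi = (-7/6)*pi
final direction = starting direction + enclosed defect total, reduced mod 2*pi (induced orientation)
final angle = (11/6)*pi - (7/6)*pi = (2/3)*pi (mod 2*pi)


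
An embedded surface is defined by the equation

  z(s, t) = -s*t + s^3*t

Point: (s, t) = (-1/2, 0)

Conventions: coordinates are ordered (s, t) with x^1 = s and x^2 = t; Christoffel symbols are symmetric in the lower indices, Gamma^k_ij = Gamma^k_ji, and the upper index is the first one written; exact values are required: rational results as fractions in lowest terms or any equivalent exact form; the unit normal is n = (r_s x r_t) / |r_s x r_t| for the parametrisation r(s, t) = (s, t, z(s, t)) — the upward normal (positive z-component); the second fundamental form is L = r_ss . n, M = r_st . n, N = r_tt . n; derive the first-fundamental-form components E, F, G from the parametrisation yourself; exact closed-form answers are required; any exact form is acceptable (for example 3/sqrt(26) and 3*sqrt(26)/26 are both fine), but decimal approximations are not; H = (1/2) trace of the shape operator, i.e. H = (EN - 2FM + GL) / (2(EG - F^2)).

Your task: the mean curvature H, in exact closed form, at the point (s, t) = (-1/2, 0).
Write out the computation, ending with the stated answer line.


z_s = 0, z_t = 3/8, z_ss = 0, z_st = -1/4, z_tt = 0
E = 1, F = 0, G = 73/64; answer radicand W^2 = 73/64
unnormalised second-form numerators: l = 0, m = -1/4, n = 0; L = l/sqrt(73/64), and similarly M = m/sqrt(W^2), N = n/sqrt(W^2)
H = (E*n - 2*F*m + G*l) / (2*(EG - F^2)*sqrt(W^2)); E*n - 2*F*m + G*l = 0, EG - F^2 = 73/64, so H = (0)/sqrt(73/64)

Answer: H = 0


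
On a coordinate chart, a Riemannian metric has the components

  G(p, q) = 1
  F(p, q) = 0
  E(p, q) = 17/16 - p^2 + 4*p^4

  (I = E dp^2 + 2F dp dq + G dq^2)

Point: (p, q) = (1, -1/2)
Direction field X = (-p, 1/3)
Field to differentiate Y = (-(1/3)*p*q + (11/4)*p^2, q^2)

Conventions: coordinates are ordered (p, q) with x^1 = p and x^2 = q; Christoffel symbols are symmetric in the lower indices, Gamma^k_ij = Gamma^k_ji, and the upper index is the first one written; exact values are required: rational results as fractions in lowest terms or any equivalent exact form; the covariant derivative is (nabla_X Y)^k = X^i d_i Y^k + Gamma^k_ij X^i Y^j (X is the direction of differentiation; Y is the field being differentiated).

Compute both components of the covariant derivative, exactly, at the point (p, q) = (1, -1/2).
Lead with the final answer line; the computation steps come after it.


Answer: (nabla_X Y)^p = -1264/117, (nabla_X Y)^q = -1/3

E = 65/16, F = 0, G = 1 at the point
E_p = 14, E_q = 0, F_p = 0, F_q = 0, G_p = 0, G_q = 0
EG - F^2 = 65/16;  g^inv = (16/65) * [[1, 0], [0, 65/16]]
first-kind symbols [ij,l] = (1/2)(d_i g_jl + d_j g_il - d_l g_ij): [pp,p] = E_p/2 = 7, [pp,q] = F_p - E_q/2 = 0, [pq,p] = E_q/2 = 0, [pq,q] = G_p/2 = 0, [qq,p] = F_q - G_p/2 = 0, [qq,q] = G_q/2 = 0
Gamma^p_ij = (G*[ij,p] - F*[ij,q])/(EG - F^2), Gamma^q_ij = (E*[ij,q] - F*[ij,p])/(EG - F^2)
Gamma_ppp = 112/65, Gamma_ppq = 0, Gamma_pqq = 0, Gamma_qpp = 0, Gamma_qpq = 0, Gamma_qqq = 0
X = (-1, 1/3), Y = (35/12, 1/4) at the point
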